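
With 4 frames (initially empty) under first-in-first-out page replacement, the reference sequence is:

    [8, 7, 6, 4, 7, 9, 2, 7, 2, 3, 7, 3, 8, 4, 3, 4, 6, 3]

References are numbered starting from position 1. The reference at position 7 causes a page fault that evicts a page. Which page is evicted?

pos 1: 8 → miss, frames {8}
pos 2: 7 → miss, frames {8,7}
pos 3: 6 → miss, frames {8,7,6}
pos 4: 4 → miss, frames {8,7,6,4}
pos 5: 7 → hit
pos 6: 9 → miss, evict 8, frames {7,6,4,9}
pos 7: 2 → miss, evict 7, frames {6,4,9,2}
At position 7, page 7 is evicted.

7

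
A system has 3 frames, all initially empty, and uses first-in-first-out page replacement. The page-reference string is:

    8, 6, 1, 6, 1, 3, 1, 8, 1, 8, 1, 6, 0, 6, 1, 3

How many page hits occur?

7

8 -> fault, frames (8)
6 -> fault, frames (8 6)
1 -> fault, frames (8 6 1)
6 -> hit
1 -> hit
3 -> fault, evict 8, frames (6 1 3)
1 -> hit
8 -> fault, evict 6, frames (1 3 8)
1 -> hit
8 -> hit
1 -> hit
6 -> fault, evict 1, frames (3 8 6)
0 -> fault, evict 3, frames (8 6 0)
6 -> hit
1 -> fault, evict 8, frames (6 0 1)
3 -> fault, evict 6, frames (0 1 3)
Hits: 7.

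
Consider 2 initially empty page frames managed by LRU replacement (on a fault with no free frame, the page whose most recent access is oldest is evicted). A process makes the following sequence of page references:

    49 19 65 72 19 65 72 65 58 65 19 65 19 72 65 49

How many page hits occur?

4

49 -> fault, frames {49}
19 -> fault, frames {49,19}
65 -> fault, evict 49, frames {19,65}
72 -> fault, evict 19, frames {65,72}
19 -> fault, evict 65, frames {72,19}
65 -> fault, evict 72, frames {19,65}
72 -> fault, evict 19, frames {65,72}
65 -> hit
58 -> fault, evict 72, frames {65,58}
65 -> hit
19 -> fault, evict 58, frames {65,19}
65 -> hit
19 -> hit
72 -> fault, evict 65, frames {19,72}
65 -> fault, evict 19, frames {72,65}
49 -> fault, evict 72, frames {65,49}
Hits: 4.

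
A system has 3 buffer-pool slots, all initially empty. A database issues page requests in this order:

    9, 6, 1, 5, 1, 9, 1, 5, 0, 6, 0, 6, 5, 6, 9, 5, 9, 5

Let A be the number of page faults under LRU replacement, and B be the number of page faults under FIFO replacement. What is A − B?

-1

Under LRU: F F F F . F . . F F . . . . F . . . → 8 faults.
Under FIFO: F F F F . F . . F F . . F . F . . . → 9 faults.
A − B = 8 − 9 = -1.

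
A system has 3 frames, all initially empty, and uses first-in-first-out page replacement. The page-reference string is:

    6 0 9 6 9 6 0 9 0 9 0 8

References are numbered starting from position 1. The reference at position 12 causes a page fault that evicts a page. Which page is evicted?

pos 1: 6 -> miss, frames [6]
pos 2: 0 -> miss, frames [6, 0]
pos 3: 9 -> miss, frames [6, 0, 9]
pos 4: 6 -> hit
pos 5: 9 -> hit
pos 6: 6 -> hit
pos 7: 0 -> hit
pos 8: 9 -> hit
pos 9: 0 -> hit
pos 10: 9 -> hit
pos 11: 0 -> hit
pos 12: 8 -> miss, evict 6, frames [0, 9, 8]
At position 12, page 6 is evicted.

6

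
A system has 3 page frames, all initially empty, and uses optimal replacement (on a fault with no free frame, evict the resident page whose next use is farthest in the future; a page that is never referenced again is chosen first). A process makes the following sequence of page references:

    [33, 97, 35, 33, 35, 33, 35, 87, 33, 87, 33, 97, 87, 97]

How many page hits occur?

10

33 -> fault, frames (33)
97 -> fault, frames (33 97)
35 -> fault, frames (33 97 35)
33 -> hit
35 -> hit
33 -> hit
35 -> hit
87 -> fault, evict 35, frames (33 97 87)
33 -> hit
87 -> hit
33 -> hit
97 -> hit
87 -> hit
97 -> hit
Hits: 10.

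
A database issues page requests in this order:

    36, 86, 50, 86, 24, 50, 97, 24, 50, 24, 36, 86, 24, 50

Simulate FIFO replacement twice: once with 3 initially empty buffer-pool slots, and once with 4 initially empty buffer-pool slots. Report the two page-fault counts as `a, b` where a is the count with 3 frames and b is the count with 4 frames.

3 frames: F F F . F . F . . . F F F F → 9 faults.
4 frames: F F F . F . F . . . F F . F → 8 faults.
8 < 9: adding a frame reduced faults, as is typical.

9, 8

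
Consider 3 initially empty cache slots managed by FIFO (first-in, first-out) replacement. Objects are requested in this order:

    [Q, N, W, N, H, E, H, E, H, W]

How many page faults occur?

5

Q → miss, frames [Q]
N → miss, frames [Q, N]
W → miss, frames [Q, N, W]
N → hit
H → miss, evict Q, frames [N, W, H]
E → miss, evict N, frames [W, H, E]
H → hit
E → hit
H → hit
W → hit
Page faults: 5.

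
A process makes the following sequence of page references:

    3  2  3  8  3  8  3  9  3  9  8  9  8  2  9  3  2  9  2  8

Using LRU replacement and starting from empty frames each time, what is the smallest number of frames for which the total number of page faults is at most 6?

f=1: 20 faults
f=2: 11 faults
f=3: 7 faults
f=4: 4 faults
Smallest f with faults ≤ 6 is 4.

4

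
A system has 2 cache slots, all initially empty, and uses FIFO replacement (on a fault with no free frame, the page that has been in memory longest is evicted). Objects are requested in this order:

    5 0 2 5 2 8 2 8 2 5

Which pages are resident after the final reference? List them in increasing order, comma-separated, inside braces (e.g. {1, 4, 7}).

{2, 5}

5 -> fault, frames [5]
0 -> fault, frames [5, 0]
2 -> fault, evict 5, frames [0, 2]
5 -> fault, evict 0, frames [2, 5]
2 -> hit
8 -> fault, evict 2, frames [5, 8]
2 -> fault, evict 5, frames [8, 2]
8 -> hit
2 -> hit
5 -> fault, evict 8, frames [2, 5]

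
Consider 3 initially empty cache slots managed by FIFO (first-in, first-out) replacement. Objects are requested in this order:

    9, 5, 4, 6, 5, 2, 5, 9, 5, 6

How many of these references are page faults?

8

9 → fault, frames (9)
5 → fault, frames (9 5)
4 → fault, frames (9 5 4)
6 → fault, evict 9, frames (5 4 6)
5 → hit
2 → fault, evict 5, frames (4 6 2)
5 → fault, evict 4, frames (6 2 5)
9 → fault, evict 6, frames (2 5 9)
5 → hit
6 → fault, evict 2, frames (5 9 6)
Page faults: 8.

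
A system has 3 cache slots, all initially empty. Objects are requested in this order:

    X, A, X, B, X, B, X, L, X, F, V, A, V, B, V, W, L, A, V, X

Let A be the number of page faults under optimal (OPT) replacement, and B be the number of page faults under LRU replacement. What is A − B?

-3

Under OPT: F F . F . . . F . F F . . F . F . F . F → 10 faults.
Under LRU: F F . F . . . F . F F F . F . F F F F F → 13 faults.
A − B = 10 − 13 = -3.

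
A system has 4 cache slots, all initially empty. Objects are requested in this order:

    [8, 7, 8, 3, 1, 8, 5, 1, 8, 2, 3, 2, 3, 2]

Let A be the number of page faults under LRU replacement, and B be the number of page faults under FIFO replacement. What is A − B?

Under LRU: F F . F F . F . . F F . . . → 7 faults.
Under FIFO: F F . F F . F . F F F . . . → 8 faults.
A − B = 7 − 8 = -1.

-1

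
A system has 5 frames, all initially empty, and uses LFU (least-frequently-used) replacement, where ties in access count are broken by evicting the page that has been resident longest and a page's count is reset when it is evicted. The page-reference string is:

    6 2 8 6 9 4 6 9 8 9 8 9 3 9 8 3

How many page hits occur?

6 → miss, frames {6}
2 → miss, frames {6,2}
8 → miss, frames {6,2,8}
6 → hit
9 → miss, frames {6,2,8,9}
4 → miss, frames {6,2,8,9,4}
6 → hit
9 → hit
8 → hit
9 → hit
8 → hit
9 → hit
3 → miss, evict 2, frames {6,8,9,4,3}
9 → hit
8 → hit
3 → hit
Hits: 10.

10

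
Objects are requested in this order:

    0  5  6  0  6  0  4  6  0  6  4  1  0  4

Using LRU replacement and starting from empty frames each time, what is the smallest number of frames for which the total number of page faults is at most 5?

4

f=1: 14 faults
f=2: 11 faults
f=3: 6 faults
f=4: 5 faults
f=5: 5 faults
Smallest f with faults ≤ 5 is 4.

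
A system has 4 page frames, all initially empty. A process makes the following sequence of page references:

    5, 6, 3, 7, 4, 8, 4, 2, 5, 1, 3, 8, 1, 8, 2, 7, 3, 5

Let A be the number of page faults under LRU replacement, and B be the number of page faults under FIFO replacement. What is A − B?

1

Under LRU: F F F F F F . F F F F F . . F F F F → 15 faults.
Under FIFO: F F F F F F . F F F F F . . F F . F → 14 faults.
A − B = 15 − 14 = 1.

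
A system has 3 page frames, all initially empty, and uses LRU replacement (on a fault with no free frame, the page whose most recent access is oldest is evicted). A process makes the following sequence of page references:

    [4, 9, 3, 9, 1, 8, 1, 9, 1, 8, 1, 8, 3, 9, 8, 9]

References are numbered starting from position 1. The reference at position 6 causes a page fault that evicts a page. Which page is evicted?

pos 1: 4 → fault, frames [4]
pos 2: 9 → fault, frames [4, 9]
pos 3: 3 → fault, frames [4, 9, 3]
pos 4: 9 → hit
pos 5: 1 → fault, evict 4, frames [3, 9, 1]
pos 6: 8 → fault, evict 3, frames [9, 1, 8]
At position 6, page 3 is evicted.

3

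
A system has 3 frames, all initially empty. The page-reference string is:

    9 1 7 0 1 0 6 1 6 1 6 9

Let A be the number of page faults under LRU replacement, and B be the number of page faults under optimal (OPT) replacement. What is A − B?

1

Under LRU: F F F F . . F . . . . F → 6 faults.
Under OPT: F F F F . . F . . . . . → 5 faults.
A − B = 6 − 5 = 1.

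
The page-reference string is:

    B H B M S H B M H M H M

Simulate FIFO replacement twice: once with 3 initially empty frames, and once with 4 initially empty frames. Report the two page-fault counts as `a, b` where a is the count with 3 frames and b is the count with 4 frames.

3 frames: F F . F F . F . F F . . → 7 faults.
4 frames: F F . F F . . . . . . . → 4 faults.
4 < 7: adding a frame reduced faults, as is typical.

7, 4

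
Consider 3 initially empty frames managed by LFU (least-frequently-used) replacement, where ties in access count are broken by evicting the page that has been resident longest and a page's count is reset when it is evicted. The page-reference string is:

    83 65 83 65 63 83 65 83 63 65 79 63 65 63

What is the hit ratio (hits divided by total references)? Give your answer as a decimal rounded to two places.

0.64

83 -> fault, frames {83}
65 -> fault, frames {83,65}
83 -> hit
65 -> hit
63 -> fault, frames {83,65,63}
83 -> hit
65 -> hit
83 -> hit
63 -> hit
65 -> hit
79 -> fault, evict 63, frames {83,65,79}
63 -> fault, evict 79, frames {83,65,63}
65 -> hit
63 -> hit
Hits: 9 of 14 references → 9/14 = 0.6429.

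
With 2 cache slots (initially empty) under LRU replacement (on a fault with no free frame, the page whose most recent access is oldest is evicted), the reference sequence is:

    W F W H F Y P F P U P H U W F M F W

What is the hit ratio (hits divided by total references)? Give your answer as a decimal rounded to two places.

0.22

W → miss, frames [W]
F → miss, frames [W, F]
W → hit
H → miss, evict F, frames [W, H]
F → miss, evict W, frames [H, F]
Y → miss, evict H, frames [F, Y]
P → miss, evict F, frames [Y, P]
F → miss, evict Y, frames [P, F]
P → hit
U → miss, evict F, frames [P, U]
P → hit
H → miss, evict U, frames [P, H]
U → miss, evict P, frames [H, U]
W → miss, evict H, frames [U, W]
F → miss, evict U, frames [W, F]
M → miss, evict W, frames [F, M]
F → hit
W → miss, evict M, frames [F, W]
Hits: 4 of 18 references → 4/18 = 0.2222.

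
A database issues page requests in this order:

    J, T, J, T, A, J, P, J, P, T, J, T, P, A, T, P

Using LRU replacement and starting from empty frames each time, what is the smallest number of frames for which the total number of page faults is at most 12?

f=1: 16 faults
f=2: 11 faults
f=3: 6 faults
f=4: 4 faults
Smallest f with faults ≤ 12 is 2.

2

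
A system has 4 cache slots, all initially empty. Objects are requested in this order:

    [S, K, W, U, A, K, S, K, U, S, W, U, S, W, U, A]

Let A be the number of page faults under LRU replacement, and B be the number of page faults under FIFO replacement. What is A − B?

-2

Under LRU: F F F F F . F . . . F . . . . F → 8 faults.
Under FIFO: F F F F F . F F . . F F . . . F → 10 faults.
A − B = 8 − 10 = -2.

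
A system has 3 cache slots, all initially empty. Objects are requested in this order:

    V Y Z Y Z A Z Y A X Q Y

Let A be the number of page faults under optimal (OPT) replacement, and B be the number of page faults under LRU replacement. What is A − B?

Under OPT: F F F . . F . . . F F . → 6 faults.
Under LRU: F F F . . F . . . F F F → 7 faults.
A − B = 6 − 7 = -1.

-1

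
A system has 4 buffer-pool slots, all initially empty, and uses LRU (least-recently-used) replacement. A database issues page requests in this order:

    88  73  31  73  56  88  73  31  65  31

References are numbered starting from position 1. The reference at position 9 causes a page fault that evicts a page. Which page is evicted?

pos 1: 88 -> fault, frames (88)
pos 2: 73 -> fault, frames (88 73)
pos 3: 31 -> fault, frames (88 73 31)
pos 4: 73 -> hit
pos 5: 56 -> fault, frames (88 31 73 56)
pos 6: 88 -> hit
pos 7: 73 -> hit
pos 8: 31 -> hit
pos 9: 65 -> fault, evict 56, frames (88 73 31 65)
At position 9, page 56 is evicted.

56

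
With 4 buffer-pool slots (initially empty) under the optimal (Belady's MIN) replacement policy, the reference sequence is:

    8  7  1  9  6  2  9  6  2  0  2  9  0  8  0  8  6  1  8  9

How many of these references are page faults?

9

8 -> miss, frames (8)
7 -> miss, frames (8 7)
1 -> miss, frames (8 7 1)
9 -> miss, frames (8 7 1 9)
6 -> miss, evict 7, frames (8 1 9 6)
2 -> miss, evict 1, frames (8 9 6 2)
9 -> hit
6 -> hit
2 -> hit
0 -> miss, evict 6, frames (8 9 2 0)
2 -> hit
9 -> hit
0 -> hit
8 -> hit
0 -> hit
8 -> hit
6 -> miss, evict 0, frames (8 9 2 6)
1 -> miss, evict 6, frames (8 9 2 1)
8 -> hit
9 -> hit
Page faults: 9.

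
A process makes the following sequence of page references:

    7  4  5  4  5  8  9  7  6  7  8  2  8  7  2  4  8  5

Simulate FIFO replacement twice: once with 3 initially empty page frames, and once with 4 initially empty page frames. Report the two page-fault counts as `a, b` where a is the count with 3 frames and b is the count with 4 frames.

13, 11

3 frames: F F F . . F F F F . F F . F . F F F → 13 faults.
4 frames: F F F . . F F F F . . F F . . F . F → 11 faults.
11 < 13: adding a frame reduced faults, as is typical.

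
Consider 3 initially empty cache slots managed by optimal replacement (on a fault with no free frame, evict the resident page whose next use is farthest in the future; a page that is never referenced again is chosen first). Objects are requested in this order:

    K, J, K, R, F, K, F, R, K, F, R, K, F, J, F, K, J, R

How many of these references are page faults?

K -> fault, frames [K]
J -> fault, frames [K, J]
K -> hit
R -> fault, frames [K, J, R]
F -> fault, evict J, frames [K, R, F]
K -> hit
F -> hit
R -> hit
K -> hit
F -> hit
R -> hit
K -> hit
F -> hit
J -> fault, evict R, frames [K, F, J]
F -> hit
K -> hit
J -> hit
R -> fault, evict J, frames [K, F, R]
Page faults: 6.

6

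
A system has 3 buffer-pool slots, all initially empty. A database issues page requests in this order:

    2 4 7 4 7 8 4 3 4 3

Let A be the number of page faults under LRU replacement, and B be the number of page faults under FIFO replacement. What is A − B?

Under LRU: F F F . . F . F . . → 5 faults.
Under FIFO: F F F . . F . F F . → 6 faults.
A − B = 5 − 6 = -1.

-1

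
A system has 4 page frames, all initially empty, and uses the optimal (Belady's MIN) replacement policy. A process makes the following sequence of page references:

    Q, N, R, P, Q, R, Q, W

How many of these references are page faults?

5

Q -> miss, frames (Q)
N -> miss, frames (Q N)
R -> miss, frames (Q N R)
P -> miss, frames (Q N R P)
Q -> hit
R -> hit
Q -> hit
W -> miss, evict P, frames (Q N R W)
Page faults: 5.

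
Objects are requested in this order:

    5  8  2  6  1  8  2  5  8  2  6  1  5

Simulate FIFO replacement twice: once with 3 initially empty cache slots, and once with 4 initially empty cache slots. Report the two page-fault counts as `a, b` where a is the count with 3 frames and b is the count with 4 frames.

3 frames: F F F F F F F F . . F F . → 10 faults.
4 frames: F F F F F . . F F F F F F → 11 faults.
11 > 10: adding a frame increased faults — Belady's anomaly.

10, 11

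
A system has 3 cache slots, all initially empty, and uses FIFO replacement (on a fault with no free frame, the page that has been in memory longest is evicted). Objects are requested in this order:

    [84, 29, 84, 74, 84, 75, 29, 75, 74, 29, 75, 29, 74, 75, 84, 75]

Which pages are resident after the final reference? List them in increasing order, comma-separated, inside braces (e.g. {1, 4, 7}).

{74, 75, 84}

84 -> miss, frames {84}
29 -> miss, frames {84,29}
84 -> hit
74 -> miss, frames {84,29,74}
84 -> hit
75 -> miss, evict 84, frames {29,74,75}
29 -> hit
75 -> hit
74 -> hit
29 -> hit
75 -> hit
29 -> hit
74 -> hit
75 -> hit
84 -> miss, evict 29, frames {74,75,84}
75 -> hit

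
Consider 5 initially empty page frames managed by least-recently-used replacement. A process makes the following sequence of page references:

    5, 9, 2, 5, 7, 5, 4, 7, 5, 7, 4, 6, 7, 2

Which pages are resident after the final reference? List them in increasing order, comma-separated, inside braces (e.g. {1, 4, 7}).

5 -> fault, frames {5}
9 -> fault, frames {5,9}
2 -> fault, frames {5,9,2}
5 -> hit
7 -> fault, frames {9,2,5,7}
5 -> hit
4 -> fault, frames {9,2,7,5,4}
7 -> hit
5 -> hit
7 -> hit
4 -> hit
6 -> fault, evict 9, frames {2,5,7,4,6}
7 -> hit
2 -> hit

{2, 4, 5, 6, 7}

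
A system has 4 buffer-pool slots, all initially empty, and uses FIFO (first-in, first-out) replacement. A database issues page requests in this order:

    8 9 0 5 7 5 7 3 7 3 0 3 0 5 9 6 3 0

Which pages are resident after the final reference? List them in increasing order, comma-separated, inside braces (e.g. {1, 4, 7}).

{0, 3, 6, 9}

8 -> miss, frames {8}
9 -> miss, frames {8,9}
0 -> miss, frames {8,9,0}
5 -> miss, frames {8,9,0,5}
7 -> miss, evict 8, frames {9,0,5,7}
5 -> hit
7 -> hit
3 -> miss, evict 9, frames {0,5,7,3}
7 -> hit
3 -> hit
0 -> hit
3 -> hit
0 -> hit
5 -> hit
9 -> miss, evict 0, frames {5,7,3,9}
6 -> miss, evict 5, frames {7,3,9,6}
3 -> hit
0 -> miss, evict 7, frames {3,9,6,0}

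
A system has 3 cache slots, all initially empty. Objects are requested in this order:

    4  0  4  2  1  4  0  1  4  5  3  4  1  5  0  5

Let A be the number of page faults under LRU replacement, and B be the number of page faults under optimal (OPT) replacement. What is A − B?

2

Under LRU: F F . F F . F . . F F . F F F . → 10 faults.
Under OPT: F F . F F . . . . F F . . F F . → 8 faults.
A − B = 10 − 8 = 2.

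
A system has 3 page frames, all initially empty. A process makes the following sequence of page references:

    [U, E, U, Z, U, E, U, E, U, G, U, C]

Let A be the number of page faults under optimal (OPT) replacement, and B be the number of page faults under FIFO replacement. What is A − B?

-1

Under OPT: F F . F . . . . . F . F → 5 faults.
Under FIFO: F F . F . . . . . F F F → 6 faults.
A − B = 5 − 6 = -1.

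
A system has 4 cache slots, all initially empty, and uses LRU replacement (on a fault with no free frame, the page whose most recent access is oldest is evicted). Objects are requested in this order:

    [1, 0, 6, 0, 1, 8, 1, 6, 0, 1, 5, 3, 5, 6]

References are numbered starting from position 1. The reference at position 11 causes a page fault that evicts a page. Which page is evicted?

8

pos 1: 1: fault, frames (1)
pos 2: 0: fault, frames (1 0)
pos 3: 6: fault, frames (1 0 6)
pos 4: 0: hit
pos 5: 1: hit
pos 6: 8: fault, frames (6 0 1 8)
pos 7: 1: hit
pos 8: 6: hit
pos 9: 0: hit
pos 10: 1: hit
pos 11: 5: fault, evict 8, frames (6 0 1 5)
At position 11, page 8 is evicted.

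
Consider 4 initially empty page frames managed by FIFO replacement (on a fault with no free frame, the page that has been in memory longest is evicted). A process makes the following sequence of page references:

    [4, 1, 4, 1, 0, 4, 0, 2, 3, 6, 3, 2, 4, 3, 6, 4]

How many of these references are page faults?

7

4: miss, frames [4]
1: miss, frames [4, 1]
4: hit
1: hit
0: miss, frames [4, 1, 0]
4: hit
0: hit
2: miss, frames [4, 1, 0, 2]
3: miss, evict 4, frames [1, 0, 2, 3]
6: miss, evict 1, frames [0, 2, 3, 6]
3: hit
2: hit
4: miss, evict 0, frames [2, 3, 6, 4]
3: hit
6: hit
4: hit
Page faults: 7.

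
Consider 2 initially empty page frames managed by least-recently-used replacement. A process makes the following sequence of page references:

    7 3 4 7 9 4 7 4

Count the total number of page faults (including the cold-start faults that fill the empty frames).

7 -> fault, frames {7}
3 -> fault, frames {7,3}
4 -> fault, evict 7, frames {3,4}
7 -> fault, evict 3, frames {4,7}
9 -> fault, evict 4, frames {7,9}
4 -> fault, evict 7, frames {9,4}
7 -> fault, evict 9, frames {4,7}
4 -> hit
Page faults: 7.

7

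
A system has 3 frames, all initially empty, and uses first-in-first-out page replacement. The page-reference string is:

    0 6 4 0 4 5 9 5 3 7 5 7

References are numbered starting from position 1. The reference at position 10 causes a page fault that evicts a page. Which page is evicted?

5

pos 1: 0 -> fault, frames {0}
pos 2: 6 -> fault, frames {0,6}
pos 3: 4 -> fault, frames {0,6,4}
pos 4: 0 -> hit
pos 5: 4 -> hit
pos 6: 5 -> fault, evict 0, frames {6,4,5}
pos 7: 9 -> fault, evict 6, frames {4,5,9}
pos 8: 5 -> hit
pos 9: 3 -> fault, evict 4, frames {5,9,3}
pos 10: 7 -> fault, evict 5, frames {9,3,7}
At position 10, page 5 is evicted.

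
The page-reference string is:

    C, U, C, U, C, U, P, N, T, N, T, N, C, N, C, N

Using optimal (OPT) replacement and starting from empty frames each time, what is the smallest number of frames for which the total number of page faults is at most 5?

f=1: 16 faults
f=2: 6 faults
f=3: 5 faults
f=4: 5 faults
f=5: 5 faults
Smallest f with faults ≤ 5 is 3.

3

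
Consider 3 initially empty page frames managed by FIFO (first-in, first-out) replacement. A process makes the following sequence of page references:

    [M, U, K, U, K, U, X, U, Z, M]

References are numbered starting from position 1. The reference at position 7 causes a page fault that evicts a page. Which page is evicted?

M

pos 1: M → fault, frames [M]
pos 2: U → fault, frames [M, U]
pos 3: K → fault, frames [M, U, K]
pos 4: U → hit
pos 5: K → hit
pos 6: U → hit
pos 7: X → fault, evict M, frames [U, K, X]
At position 7, page M is evicted.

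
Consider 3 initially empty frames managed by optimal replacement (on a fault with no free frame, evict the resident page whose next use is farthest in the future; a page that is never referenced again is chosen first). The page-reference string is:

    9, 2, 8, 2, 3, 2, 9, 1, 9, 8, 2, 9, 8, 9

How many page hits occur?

9 → miss, frames {9}
2 → miss, frames {9,2}
8 → miss, frames {9,2,8}
2 → hit
3 → miss, evict 8, frames {9,2,3}
2 → hit
9 → hit
1 → miss, evict 3, frames {9,2,1}
9 → hit
8 → miss, evict 1, frames {9,2,8}
2 → hit
9 → hit
8 → hit
9 → hit
Hits: 8.

8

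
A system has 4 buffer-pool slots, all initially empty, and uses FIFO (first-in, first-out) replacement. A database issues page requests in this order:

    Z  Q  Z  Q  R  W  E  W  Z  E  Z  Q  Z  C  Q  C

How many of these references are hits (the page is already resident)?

8

Z -> fault, frames (Z)
Q -> fault, frames (Z Q)
Z -> hit
Q -> hit
R -> fault, frames (Z Q R)
W -> fault, frames (Z Q R W)
E -> fault, evict Z, frames (Q R W E)
W -> hit
Z -> fault, evict Q, frames (R W E Z)
E -> hit
Z -> hit
Q -> fault, evict R, frames (W E Z Q)
Z -> hit
C -> fault, evict W, frames (E Z Q C)
Q -> hit
C -> hit
Hits: 8.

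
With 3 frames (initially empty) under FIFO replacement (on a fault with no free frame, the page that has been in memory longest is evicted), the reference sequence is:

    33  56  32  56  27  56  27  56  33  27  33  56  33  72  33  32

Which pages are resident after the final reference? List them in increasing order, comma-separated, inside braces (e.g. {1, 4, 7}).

33 -> fault, frames {33}
56 -> fault, frames {33,56}
32 -> fault, frames {33,56,32}
56 -> hit
27 -> fault, evict 33, frames {56,32,27}
56 -> hit
27 -> hit
56 -> hit
33 -> fault, evict 56, frames {32,27,33}
27 -> hit
33 -> hit
56 -> fault, evict 32, frames {27,33,56}
33 -> hit
72 -> fault, evict 27, frames {33,56,72}
33 -> hit
32 -> fault, evict 33, frames {56,72,32}

{32, 56, 72}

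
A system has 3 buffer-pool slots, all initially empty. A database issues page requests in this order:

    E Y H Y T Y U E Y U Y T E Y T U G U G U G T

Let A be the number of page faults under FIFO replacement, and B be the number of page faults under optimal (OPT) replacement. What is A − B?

Under FIFO: F F F . F . F F F . . F . . . F F . . . . . → 10 faults.
Under OPT: F F F . F . F . . . . F . . . F F . . . . . → 8 faults.
A − B = 10 − 8 = 2.

2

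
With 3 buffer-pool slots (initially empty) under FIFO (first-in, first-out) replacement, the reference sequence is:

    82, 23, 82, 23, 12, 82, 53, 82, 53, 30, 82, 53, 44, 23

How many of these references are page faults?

8

82: fault, frames (82)
23: fault, frames (82 23)
82: hit
23: hit
12: fault, frames (82 23 12)
82: hit
53: fault, evict 82, frames (23 12 53)
82: fault, evict 23, frames (12 53 82)
53: hit
30: fault, evict 12, frames (53 82 30)
82: hit
53: hit
44: fault, evict 53, frames (82 30 44)
23: fault, evict 82, frames (30 44 23)
Page faults: 8.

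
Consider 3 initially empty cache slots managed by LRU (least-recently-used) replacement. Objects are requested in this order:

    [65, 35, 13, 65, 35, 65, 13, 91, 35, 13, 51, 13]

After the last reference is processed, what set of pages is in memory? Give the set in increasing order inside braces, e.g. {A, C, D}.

65 → miss, frames [65]
35 → miss, frames [65, 35]
13 → miss, frames [65, 35, 13]
65 → hit
35 → hit
65 → hit
13 → hit
91 → miss, evict 35, frames [65, 13, 91]
35 → miss, evict 65, frames [13, 91, 35]
13 → hit
51 → miss, evict 91, frames [35, 13, 51]
13 → hit

{13, 35, 51}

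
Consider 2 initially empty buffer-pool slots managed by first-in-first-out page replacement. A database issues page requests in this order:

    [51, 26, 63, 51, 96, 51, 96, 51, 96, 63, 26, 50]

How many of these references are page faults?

8

51 -> fault, frames (51)
26 -> fault, frames (51 26)
63 -> fault, evict 51, frames (26 63)
51 -> fault, evict 26, frames (63 51)
96 -> fault, evict 63, frames (51 96)
51 -> hit
96 -> hit
51 -> hit
96 -> hit
63 -> fault, evict 51, frames (96 63)
26 -> fault, evict 96, frames (63 26)
50 -> fault, evict 63, frames (26 50)
Page faults: 8.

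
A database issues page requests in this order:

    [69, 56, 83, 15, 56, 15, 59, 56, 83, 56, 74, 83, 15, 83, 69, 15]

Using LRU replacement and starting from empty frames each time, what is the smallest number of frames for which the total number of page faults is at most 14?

f=1: 16 faults
f=2: 13 faults
f=3: 9 faults
f=4: 8 faults
f=5: 7 faults
f=6: 6 faults
Smallest f with faults ≤ 14 is 2.

2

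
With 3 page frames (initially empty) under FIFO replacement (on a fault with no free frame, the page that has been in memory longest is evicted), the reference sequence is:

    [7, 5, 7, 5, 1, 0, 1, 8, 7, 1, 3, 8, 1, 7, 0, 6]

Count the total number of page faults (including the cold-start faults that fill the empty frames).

12

7 -> miss, frames {7}
5 -> miss, frames {7,5}
7 -> hit
5 -> hit
1 -> miss, frames {7,5,1}
0 -> miss, evict 7, frames {5,1,0}
1 -> hit
8 -> miss, evict 5, frames {1,0,8}
7 -> miss, evict 1, frames {0,8,7}
1 -> miss, evict 0, frames {8,7,1}
3 -> miss, evict 8, frames {7,1,3}
8 -> miss, evict 7, frames {1,3,8}
1 -> hit
7 -> miss, evict 1, frames {3,8,7}
0 -> miss, evict 3, frames {8,7,0}
6 -> miss, evict 8, frames {7,0,6}
Page faults: 12.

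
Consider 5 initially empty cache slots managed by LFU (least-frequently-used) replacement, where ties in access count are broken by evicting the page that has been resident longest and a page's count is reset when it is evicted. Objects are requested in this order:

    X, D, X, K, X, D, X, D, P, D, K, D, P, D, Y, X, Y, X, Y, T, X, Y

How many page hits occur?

X -> fault, frames {X}
D -> fault, frames {X,D}
X -> hit
K -> fault, frames {X,D,K}
X -> hit
D -> hit
X -> hit
D -> hit
P -> fault, frames {X,D,K,P}
D -> hit
K -> hit
D -> hit
P -> hit
D -> hit
Y -> fault, frames {X,D,K,P,Y}
X -> hit
Y -> hit
X -> hit
Y -> hit
T -> fault, evict K, frames {X,D,P,Y,T}
X -> hit
Y -> hit
Hits: 16.

16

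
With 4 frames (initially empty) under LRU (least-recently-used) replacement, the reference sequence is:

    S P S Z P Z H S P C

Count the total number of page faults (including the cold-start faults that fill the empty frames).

S -> miss, frames (S)
P -> miss, frames (S P)
S -> hit
Z -> miss, frames (P S Z)
P -> hit
Z -> hit
H -> miss, frames (S P Z H)
S -> hit
P -> hit
C -> miss, evict Z, frames (H S P C)
Page faults: 5.

5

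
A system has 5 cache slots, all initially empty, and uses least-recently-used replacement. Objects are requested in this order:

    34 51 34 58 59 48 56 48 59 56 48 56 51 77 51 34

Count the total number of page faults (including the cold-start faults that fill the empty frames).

34: miss, frames [34]
51: miss, frames [34, 51]
34: hit
58: miss, frames [51, 34, 58]
59: miss, frames [51, 34, 58, 59]
48: miss, frames [51, 34, 58, 59, 48]
56: miss, evict 51, frames [34, 58, 59, 48, 56]
48: hit
59: hit
56: hit
48: hit
56: hit
51: miss, evict 34, frames [58, 59, 48, 56, 51]
77: miss, evict 58, frames [59, 48, 56, 51, 77]
51: hit
34: miss, evict 59, frames [48, 56, 77, 51, 34]
Page faults: 9.

9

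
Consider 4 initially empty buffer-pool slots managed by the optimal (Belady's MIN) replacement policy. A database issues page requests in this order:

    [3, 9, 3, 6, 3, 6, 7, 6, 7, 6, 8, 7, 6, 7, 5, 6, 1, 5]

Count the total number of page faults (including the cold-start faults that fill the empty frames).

3 -> miss, frames {3}
9 -> miss, frames {3,9}
3 -> hit
6 -> miss, frames {3,9,6}
3 -> hit
6 -> hit
7 -> miss, frames {3,9,6,7}
6 -> hit
7 -> hit
6 -> hit
8 -> miss, evict 9, frames {3,6,7,8}
7 -> hit
6 -> hit
7 -> hit
5 -> miss, evict 8, frames {3,6,7,5}
6 -> hit
1 -> miss, evict 7, frames {3,6,5,1}
5 -> hit
Page faults: 7.

7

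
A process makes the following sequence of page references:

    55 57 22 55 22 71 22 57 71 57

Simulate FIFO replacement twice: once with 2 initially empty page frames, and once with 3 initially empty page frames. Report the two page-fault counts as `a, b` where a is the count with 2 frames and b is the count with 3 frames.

8, 4

2 frames: F F F F . F F F F . → 8 faults.
3 frames: F F F . . F . . . . → 4 faults.
4 < 8: adding a frame reduced faults, as is typical.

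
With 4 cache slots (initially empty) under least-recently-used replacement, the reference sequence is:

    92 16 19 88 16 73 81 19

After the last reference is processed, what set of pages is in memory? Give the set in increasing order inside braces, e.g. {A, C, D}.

92 -> fault, frames (92)
16 -> fault, frames (92 16)
19 -> fault, frames (92 16 19)
88 -> fault, frames (92 16 19 88)
16 -> hit
73 -> fault, evict 92, frames (19 88 16 73)
81 -> fault, evict 19, frames (88 16 73 81)
19 -> fault, evict 88, frames (16 73 81 19)

{16, 19, 73, 81}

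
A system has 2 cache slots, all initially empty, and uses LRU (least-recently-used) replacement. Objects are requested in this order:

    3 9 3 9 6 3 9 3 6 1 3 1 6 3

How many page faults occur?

3 → miss, frames (3)
9 → miss, frames (3 9)
3 → hit
9 → hit
6 → miss, evict 3, frames (9 6)
3 → miss, evict 9, frames (6 3)
9 → miss, evict 6, frames (3 9)
3 → hit
6 → miss, evict 9, frames (3 6)
1 → miss, evict 3, frames (6 1)
3 → miss, evict 6, frames (1 3)
1 → hit
6 → miss, evict 3, frames (1 6)
3 → miss, evict 1, frames (6 3)
Page faults: 10.

10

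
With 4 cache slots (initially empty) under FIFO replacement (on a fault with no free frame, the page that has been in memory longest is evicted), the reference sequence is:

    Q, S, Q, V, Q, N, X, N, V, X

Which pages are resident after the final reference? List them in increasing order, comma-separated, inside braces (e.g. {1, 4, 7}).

Q -> miss, frames {Q}
S -> miss, frames {Q,S}
Q -> hit
V -> miss, frames {Q,S,V}
Q -> hit
N -> miss, frames {Q,S,V,N}
X -> miss, evict Q, frames {S,V,N,X}
N -> hit
V -> hit
X -> hit

{N, S, V, X}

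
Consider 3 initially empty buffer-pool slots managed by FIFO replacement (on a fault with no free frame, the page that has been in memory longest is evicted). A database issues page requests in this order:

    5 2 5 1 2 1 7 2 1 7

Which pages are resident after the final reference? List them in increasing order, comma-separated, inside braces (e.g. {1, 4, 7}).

{1, 2, 7}

5 -> miss, frames [5]
2 -> miss, frames [5, 2]
5 -> hit
1 -> miss, frames [5, 2, 1]
2 -> hit
1 -> hit
7 -> miss, evict 5, frames [2, 1, 7]
2 -> hit
1 -> hit
7 -> hit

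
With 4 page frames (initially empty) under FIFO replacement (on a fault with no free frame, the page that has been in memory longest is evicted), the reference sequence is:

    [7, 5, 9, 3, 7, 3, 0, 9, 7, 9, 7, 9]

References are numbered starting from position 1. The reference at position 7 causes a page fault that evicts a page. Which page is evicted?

7

pos 1: 7: fault, frames {7}
pos 2: 5: fault, frames {7,5}
pos 3: 9: fault, frames {7,5,9}
pos 4: 3: fault, frames {7,5,9,3}
pos 5: 7: hit
pos 6: 3: hit
pos 7: 0: fault, evict 7, frames {5,9,3,0}
At position 7, page 7 is evicted.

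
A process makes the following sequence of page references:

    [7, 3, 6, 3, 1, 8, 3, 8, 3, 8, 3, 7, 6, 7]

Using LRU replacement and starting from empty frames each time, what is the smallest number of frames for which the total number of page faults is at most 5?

5

f=1: 14 faults
f=2: 8 faults
f=3: 7 faults
f=4: 7 faults
f=5: 5 faults
Smallest f with faults ≤ 5 is 5.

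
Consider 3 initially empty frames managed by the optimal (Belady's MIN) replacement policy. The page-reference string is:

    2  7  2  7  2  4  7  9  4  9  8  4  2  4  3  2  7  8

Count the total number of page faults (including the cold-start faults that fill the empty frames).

7

2: fault, frames {2}
7: fault, frames {2,7}
2: hit
7: hit
2: hit
4: fault, frames {2,7,4}
7: hit
9: fault, evict 7, frames {2,4,9}
4: hit
9: hit
8: fault, evict 9, frames {2,4,8}
4: hit
2: hit
4: hit
3: fault, evict 4, frames {2,8,3}
2: hit
7: fault, evict 3, frames {2,8,7}
8: hit
Page faults: 7.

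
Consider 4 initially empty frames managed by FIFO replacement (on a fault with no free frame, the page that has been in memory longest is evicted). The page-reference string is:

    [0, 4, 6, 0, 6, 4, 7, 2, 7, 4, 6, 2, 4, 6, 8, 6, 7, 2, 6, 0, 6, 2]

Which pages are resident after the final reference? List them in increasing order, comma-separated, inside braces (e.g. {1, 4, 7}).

0 → fault, frames [0]
4 → fault, frames [0, 4]
6 → fault, frames [0, 4, 6]
0 → hit
6 → hit
4 → hit
7 → fault, frames [0, 4, 6, 7]
2 → fault, evict 0, frames [4, 6, 7, 2]
7 → hit
4 → hit
6 → hit
2 → hit
4 → hit
6 → hit
8 → fault, evict 4, frames [6, 7, 2, 8]
6 → hit
7 → hit
2 → hit
6 → hit
0 → fault, evict 6, frames [7, 2, 8, 0]
6 → fault, evict 7, frames [2, 8, 0, 6]
2 → hit

{0, 2, 6, 8}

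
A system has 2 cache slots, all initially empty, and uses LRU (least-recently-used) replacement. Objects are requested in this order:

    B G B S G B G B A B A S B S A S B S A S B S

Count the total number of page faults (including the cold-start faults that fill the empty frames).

12

B → miss, frames (B)
G → miss, frames (B G)
B → hit
S → miss, evict G, frames (B S)
G → miss, evict B, frames (S G)
B → miss, evict S, frames (G B)
G → hit
B → hit
A → miss, evict G, frames (B A)
B → hit
A → hit
S → miss, evict B, frames (A S)
B → miss, evict A, frames (S B)
S → hit
A → miss, evict B, frames (S A)
S → hit
B → miss, evict A, frames (S B)
S → hit
A → miss, evict B, frames (S A)
S → hit
B → miss, evict A, frames (S B)
S → hit
Page faults: 12.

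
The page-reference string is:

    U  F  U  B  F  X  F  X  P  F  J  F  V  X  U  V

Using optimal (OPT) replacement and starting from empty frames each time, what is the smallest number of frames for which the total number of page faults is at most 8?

3

f=1: 16 faults
f=2: 9 faults
f=3: 8 faults
f=4: 7 faults
f=5: 7 faults
f=6: 7 faults
f=7: 7 faults
Smallest f with faults ≤ 8 is 3.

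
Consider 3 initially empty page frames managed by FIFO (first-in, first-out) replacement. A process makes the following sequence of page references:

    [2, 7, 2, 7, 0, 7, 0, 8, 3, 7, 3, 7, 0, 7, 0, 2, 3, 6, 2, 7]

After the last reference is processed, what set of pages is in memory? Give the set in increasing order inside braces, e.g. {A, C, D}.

2 → fault, frames (2)
7 → fault, frames (2 7)
2 → hit
7 → hit
0 → fault, frames (2 7 0)
7 → hit
0 → hit
8 → fault, evict 2, frames (7 0 8)
3 → fault, evict 7, frames (0 8 3)
7 → fault, evict 0, frames (8 3 7)
3 → hit
7 → hit
0 → fault, evict 8, frames (3 7 0)
7 → hit
0 → hit
2 → fault, evict 3, frames (7 0 2)
3 → fault, evict 7, frames (0 2 3)
6 → fault, evict 0, frames (2 3 6)
2 → hit
7 → fault, evict 2, frames (3 6 7)

{3, 6, 7}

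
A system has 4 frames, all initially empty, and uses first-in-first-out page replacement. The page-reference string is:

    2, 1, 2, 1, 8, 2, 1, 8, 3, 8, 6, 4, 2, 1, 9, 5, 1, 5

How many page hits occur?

8

2 → fault, frames {2}
1 → fault, frames {2,1}
2 → hit
1 → hit
8 → fault, frames {2,1,8}
2 → hit
1 → hit
8 → hit
3 → fault, frames {2,1,8,3}
8 → hit
6 → fault, evict 2, frames {1,8,3,6}
4 → fault, evict 1, frames {8,3,6,4}
2 → fault, evict 8, frames {3,6,4,2}
1 → fault, evict 3, frames {6,4,2,1}
9 → fault, evict 6, frames {4,2,1,9}
5 → fault, evict 4, frames {2,1,9,5}
1 → hit
5 → hit
Hits: 8.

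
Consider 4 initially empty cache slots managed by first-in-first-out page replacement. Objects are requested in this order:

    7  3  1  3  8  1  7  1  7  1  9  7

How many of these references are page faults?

7: fault, frames (7)
3: fault, frames (7 3)
1: fault, frames (7 3 1)
3: hit
8: fault, frames (7 3 1 8)
1: hit
7: hit
1: hit
7: hit
1: hit
9: fault, evict 7, frames (3 1 8 9)
7: fault, evict 3, frames (1 8 9 7)
Page faults: 6.

6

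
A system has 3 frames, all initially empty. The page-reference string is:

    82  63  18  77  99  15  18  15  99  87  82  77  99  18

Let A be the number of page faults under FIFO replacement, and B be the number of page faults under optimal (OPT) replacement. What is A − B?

3

Under FIFO: F F F F F F F . . F F F F F → 12 faults.
Under OPT: F F F F F F . . . F F F . . → 9 faults.
A − B = 12 − 9 = 3.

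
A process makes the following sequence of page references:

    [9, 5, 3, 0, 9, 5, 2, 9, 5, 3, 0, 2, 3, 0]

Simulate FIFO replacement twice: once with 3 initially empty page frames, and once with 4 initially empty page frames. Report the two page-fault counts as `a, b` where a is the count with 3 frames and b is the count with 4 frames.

9, 10

3 frames: F F F F F F F . . F F . . . → 9 faults.
4 frames: F F F F . . F F F F F F . . → 10 faults.
10 > 9: adding a frame increased faults — Belady's anomaly.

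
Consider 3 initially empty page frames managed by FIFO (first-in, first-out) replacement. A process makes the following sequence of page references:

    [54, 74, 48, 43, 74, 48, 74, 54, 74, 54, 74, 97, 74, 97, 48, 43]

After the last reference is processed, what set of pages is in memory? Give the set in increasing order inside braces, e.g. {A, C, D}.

{43, 48, 97}

54 → miss, frames [54]
74 → miss, frames [54, 74]
48 → miss, frames [54, 74, 48]
43 → miss, evict 54, frames [74, 48, 43]
74 → hit
48 → hit
74 → hit
54 → miss, evict 74, frames [48, 43, 54]
74 → miss, evict 48, frames [43, 54, 74]
54 → hit
74 → hit
97 → miss, evict 43, frames [54, 74, 97]
74 → hit
97 → hit
48 → miss, evict 54, frames [74, 97, 48]
43 → miss, evict 74, frames [97, 48, 43]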